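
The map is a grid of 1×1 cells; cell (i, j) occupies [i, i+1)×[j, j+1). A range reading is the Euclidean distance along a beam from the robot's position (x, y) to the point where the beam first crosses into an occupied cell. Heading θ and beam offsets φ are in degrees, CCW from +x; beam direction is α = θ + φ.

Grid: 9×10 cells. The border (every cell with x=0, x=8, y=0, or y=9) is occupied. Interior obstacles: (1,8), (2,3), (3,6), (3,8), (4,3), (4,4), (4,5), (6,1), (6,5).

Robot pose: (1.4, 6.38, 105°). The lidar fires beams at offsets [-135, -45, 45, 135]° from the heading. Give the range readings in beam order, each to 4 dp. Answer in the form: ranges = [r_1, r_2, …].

beam 1: φ=-135°, α=330°
  d=(0.8660,-0.5000)  start (1,6)  tX=0.6928 tY=0.7600  stride 1/|dx|=1.1547 1/|dy|=2.0000
    cross x-line → (2,6), t=0.6928
    cross y-line → (2,5), t=0.7600
    cross x-line → (3,5), t=1.8475
    cross y-line → (3,4), t=2.7600
    cross x-line → (4,4), t=3.0022 (wall)
  → r_1 = 3.0022
beam 2: φ=-45°, α=60°
  d=(0.5000,0.8660)  start (1,6)  tX=1.2000 tY=0.7159  stride 1/|dx|=2.0000 1/|dy|=1.1547
    cross y-line → (1,7), t=0.7159
    cross x-line → (2,7), t=1.2000
    cross y-line → (2,8), t=1.8706
    cross y-line → (2,9), t=3.0253 (wall)
  → r_2 = 3.0253
beam 3: φ=45°, α=150°
  d=(-0.8660,0.5000)  start (1,6)  tX=0.4619 tY=1.2400  stride 1/|dx|=1.1547 1/|dy|=2.0000
    cross x-line → (0,6), t=0.4619 (wall)
  → r_3 = 0.4619
beam 4: φ=135°, α=240°
  d=(-0.5000,-0.8660)  start (1,6)  tX=0.8000 tY=0.4388  stride 1/|dx|=2.0000 1/|dy|=1.1547
    cross y-line → (1,5), t=0.4388
    cross x-line → (0,5), t=0.8000 (wall)
  → r_4 = 0.8000

ranges = [3.0022, 3.0253, 0.4619, 0.8000]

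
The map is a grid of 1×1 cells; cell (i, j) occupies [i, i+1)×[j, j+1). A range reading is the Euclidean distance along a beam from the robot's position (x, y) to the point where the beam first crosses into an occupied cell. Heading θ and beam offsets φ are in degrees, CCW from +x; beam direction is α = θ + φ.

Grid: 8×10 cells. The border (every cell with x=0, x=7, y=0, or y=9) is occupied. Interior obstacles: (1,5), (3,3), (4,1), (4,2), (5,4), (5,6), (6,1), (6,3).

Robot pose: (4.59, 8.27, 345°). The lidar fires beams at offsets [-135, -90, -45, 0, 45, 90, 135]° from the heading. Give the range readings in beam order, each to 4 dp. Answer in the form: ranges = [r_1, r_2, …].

ranges = [4.1454, 4.4206, 1.4665, 2.4950, 1.4600, 0.7558, 0.8429]

beam 1: φ=-135°, α=210°
  cosα=-0.8660 sinα=-0.5000 | (4,8) | tMaxX 0.6813 tMaxY 0.5400 | tΔX 1.1547 tΔY 2.0000
    t=0.5400 [y] (4,7)
    t=0.6813 [x] (3,7)
    t=1.8360 [x] (2,7)
    t=2.5400 [y] (2,6)
    t=2.9907 [x] (1,6)
    t=4.1454 [x] (0,6) — stop
  → r_1 = 4.1454
beam 2: φ=-90°, α=255°
  cosα=-0.2588 sinα=-0.9659 | (4,8) | tMaxX 2.2796 tMaxY 0.2795 | tΔX 3.8637 tΔY 1.0353
    t=0.2795 [y] (4,7)
    t=1.3148 [y] (4,6)
    t=2.2796 [x] (3,6)
    t=2.3501 [y] (3,5)
    t=3.3854 [y] (3,4)
    t=4.4206 [y] (3,3) — stop
  → r_2 = 4.4206
beam 3: φ=-45°, α=300°
  cosα=0.5000 sinα=-0.8660 | (4,8) | tMaxX 0.8200 tMaxY 0.3118 | tΔX 2.0000 tΔY 1.1547
    t=0.3118 [y] (4,7)
    t=0.8200 [x] (5,7)
    t=1.4665 [y] (5,6) — stop
  → r_3 = 1.4665
beam 4: φ=0°, α=345°
  cosα=0.9659 sinα=-0.2588 | (4,8) | tMaxX 0.4245 tMaxY 1.0432 | tΔX 1.0353 tΔY 3.8637
    t=0.4245 [x] (5,8)
    t=1.0432 [y] (5,7)
    t=1.4597 [x] (6,7)
    t=2.4950 [x] (7,7) — stop
  → r_4 = 2.4950
beam 5: φ=45°, α=30°
  cosα=0.8660 sinα=0.5000 | (4,8) | tMaxX 0.4734 tMaxY 1.4600 | tΔX 1.1547 tΔY 2.0000
    t=0.4734 [x] (5,8)
    t=1.4600 [y] (5,9) — stop
  → r_5 = 1.4600
beam 6: φ=90°, α=75°
  cosα=0.2588 sinα=0.9659 | (4,8) | tMaxX 1.5841 tMaxY 0.7558 | tΔX 3.8637 tΔY 1.0353
    t=0.7558 [y] (4,9) — stop
  → r_6 = 0.7558
beam 7: φ=135°, α=120°
  cosα=-0.5000 sinα=0.8660 | (4,8) | tMaxX 1.1800 tMaxY 0.8429 | tΔX 2.0000 tΔY 1.1547
    t=0.8429 [y] (4,9) — stop
  → r_7 = 0.8429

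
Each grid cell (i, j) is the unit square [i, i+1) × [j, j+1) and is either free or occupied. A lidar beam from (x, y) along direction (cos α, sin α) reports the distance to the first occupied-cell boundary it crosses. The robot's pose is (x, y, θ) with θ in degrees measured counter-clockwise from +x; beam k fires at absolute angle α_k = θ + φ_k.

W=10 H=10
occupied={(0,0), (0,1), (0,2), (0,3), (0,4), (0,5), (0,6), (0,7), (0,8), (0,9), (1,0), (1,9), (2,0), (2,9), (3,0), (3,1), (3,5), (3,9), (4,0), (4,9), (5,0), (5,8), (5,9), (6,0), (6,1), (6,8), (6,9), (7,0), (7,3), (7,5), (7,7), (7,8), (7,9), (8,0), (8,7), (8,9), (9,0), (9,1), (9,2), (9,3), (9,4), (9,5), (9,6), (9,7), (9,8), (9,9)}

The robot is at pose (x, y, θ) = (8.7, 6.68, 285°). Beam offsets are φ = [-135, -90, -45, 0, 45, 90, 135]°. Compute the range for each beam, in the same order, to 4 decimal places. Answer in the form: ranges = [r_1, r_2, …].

ranges = [0.6400, 4.8658, 1.4000, 1.1591, 0.3464, 0.3106, 0.3695]

beam 1: φ=-135°, α=150°
  dir = (cos 150°, sin 150°) = (-0.8660, 0.5000); from cell (8,6)
  next x-line at t=0.8083, next y-line at t=0.6400; Δt_x=1.1547, Δt_y=2.0000
    y: enter (8,7) at t=0.6400 ← occupied
  → r_1 = 0.6400
beam 2: φ=-90°, α=195°
  dir = (cos 195°, sin 195°) = (-0.9659, -0.2588); from cell (8,6)
  next x-line at t=0.7247, next y-line at t=2.6273; Δt_x=1.0353, Δt_y=3.8637
    x: enter (7,6) at t=0.7247
    x: enter (6,6) at t=1.7600
    y: enter (6,5) at t=2.6273
    x: enter (5,5) at t=2.7952
    x: enter (4,5) at t=3.8305
    x: enter (3,5) at t=4.8658 ← occupied
  → r_2 = 4.8658
beam 3: φ=-45°, α=240°
  dir = (cos 240°, sin 240°) = (-0.5000, -0.8660); from cell (8,6)
  next x-line at t=1.4000, next y-line at t=0.7852; Δt_x=2.0000, Δt_y=1.1547
    y: enter (8,5) at t=0.7852
    x: enter (7,5) at t=1.4000 ← occupied
  → r_3 = 1.4000
beam 4: φ=0°, α=285°
  dir = (cos 285°, sin 285°) = (0.2588, -0.9659); from cell (8,6)
  next x-line at t=1.1591, next y-line at t=0.7040; Δt_x=3.8637, Δt_y=1.0353
    y: enter (8,5) at t=0.7040
    x: enter (9,5) at t=1.1591 ← occupied
  → r_4 = 1.1591
beam 5: φ=45°, α=330°
  dir = (cos 330°, sin 330°) = (0.8660, -0.5000); from cell (8,6)
  next x-line at t=0.3464, next y-line at t=1.3600; Δt_x=1.1547, Δt_y=2.0000
    x: enter (9,6) at t=0.3464 ← occupied
  → r_5 = 0.3464
beam 6: φ=90°, α=15°
  dir = (cos 15°, sin 15°) = (0.9659, 0.2588); from cell (8,6)
  next x-line at t=0.3106, next y-line at t=1.2364; Δt_x=1.0353, Δt_y=3.8637
    x: enter (9,6) at t=0.3106 ← occupied
  → r_6 = 0.3106
beam 7: φ=135°, α=60°
  dir = (cos 60°, sin 60°) = (0.5000, 0.8660); from cell (8,6)
  next x-line at t=0.6000, next y-line at t=0.3695; Δt_x=2.0000, Δt_y=1.1547
    y: enter (8,7) at t=0.3695 ← occupied
  → r_7 = 0.3695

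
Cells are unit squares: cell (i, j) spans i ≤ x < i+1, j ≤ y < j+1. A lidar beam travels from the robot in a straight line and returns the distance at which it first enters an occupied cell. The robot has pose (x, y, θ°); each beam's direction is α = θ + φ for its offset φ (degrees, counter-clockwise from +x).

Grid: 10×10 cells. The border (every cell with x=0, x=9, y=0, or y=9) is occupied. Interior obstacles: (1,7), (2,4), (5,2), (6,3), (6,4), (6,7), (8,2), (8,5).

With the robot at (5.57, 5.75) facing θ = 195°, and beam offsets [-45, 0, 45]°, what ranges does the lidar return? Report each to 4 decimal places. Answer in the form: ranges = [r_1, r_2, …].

beam 1: φ=-45°, α=150°
  direction (-0.8660, 0.5000); cell (5,5); t to first gridline: x 0.6582, y 0.5000 (then +1.1547 / +2.0000)
    (5,6) via y @ 0.5000
    (4,6) via x @ 0.6582
    (3,6) via x @ 1.8129
    (3,7) via y @ 2.5000
    (2,7) via x @ 2.9676
    (1,7) via x @ 4.1223  # hit
  → r_1 = 4.1223
beam 2: φ=0°, α=195°
  direction (-0.9659, -0.2588); cell (5,5); t to first gridline: x 0.5901, y 2.8978 (then +1.0353 / +3.8637)
    (4,5) via x @ 0.5901
    (3,5) via x @ 1.6254
    (2,5) via x @ 2.6607
    (2,4) via y @ 2.8978  # hit
  → r_2 = 2.8978
beam 3: φ=45°, α=240°
  direction (-0.5000, -0.8660); cell (5,5); t to first gridline: x 1.1400, y 0.8660 (then +2.0000 / +1.1547)
    (5,4) via y @ 0.8660
    (4,4) via x @ 1.1400
    (4,3) via y @ 2.0207
    (3,3) via x @ 3.1400
    (3,2) via y @ 3.1754
    (3,1) via y @ 4.3301
    (2,1) via x @ 5.1400
    (2,0) via y @ 5.4848  # hit
  → r_3 = 5.4848

ranges = [4.1223, 2.8978, 5.4848]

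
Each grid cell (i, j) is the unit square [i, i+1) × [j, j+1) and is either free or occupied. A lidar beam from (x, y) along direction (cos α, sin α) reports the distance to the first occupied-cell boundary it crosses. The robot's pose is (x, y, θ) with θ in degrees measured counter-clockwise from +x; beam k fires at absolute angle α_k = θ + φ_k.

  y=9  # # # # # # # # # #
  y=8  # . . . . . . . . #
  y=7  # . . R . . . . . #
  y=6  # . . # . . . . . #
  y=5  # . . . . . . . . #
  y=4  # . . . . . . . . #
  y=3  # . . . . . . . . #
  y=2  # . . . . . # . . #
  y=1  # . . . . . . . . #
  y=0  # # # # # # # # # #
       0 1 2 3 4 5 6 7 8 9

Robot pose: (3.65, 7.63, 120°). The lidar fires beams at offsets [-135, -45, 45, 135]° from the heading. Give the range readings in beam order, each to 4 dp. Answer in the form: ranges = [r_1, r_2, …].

ranges = [5.5387, 1.4183, 2.7435, 0.6522]

beam 1: φ=-135°, α=345°
  cosα=0.9659 sinα=-0.2588 | (3,7) | tMaxX 0.3623 tMaxY 2.4341 | tΔX 1.0353 tΔY 3.8637
    t=0.3623 [x] (4,7)
    t=1.3976 [x] (5,7)
    t=2.4329 [x] (6,7)
    t=2.4341 [y] (6,6)
    t=3.4682 [x] (7,6)
    t=4.5035 [x] (8,6)
    t=5.5387 [x] (9,6) — stop
  → r_1 = 5.5387
beam 2: φ=-45°, α=75°
  cosα=0.2588 sinα=0.9659 | (3,7) | tMaxX 1.3523 tMaxY 0.3831 | tΔX 3.8637 tΔY 1.0353
    t=0.3831 [y] (3,8)
    t=1.3523 [x] (4,8)
    t=1.4183 [y] (4,9) — stop
  → r_2 = 1.4183
beam 3: φ=45°, α=165°
  cosα=-0.9659 sinα=0.2588 | (3,7) | tMaxX 0.6729 tMaxY 1.4296 | tΔX 1.0353 tΔY 3.8637
    t=0.6729 [x] (2,7)
    t=1.4296 [y] (2,8)
    t=1.7082 [x] (1,8)
    t=2.7435 [x] (0,8) — stop
  → r_3 = 2.7435
beam 4: φ=135°, α=255°
  cosα=-0.2588 sinα=-0.9659 | (3,7) | tMaxX 2.5114 tMaxY 0.6522 | tΔX 3.8637 tΔY 1.0353
    t=0.6522 [y] (3,6) — stop
  → r_4 = 0.6522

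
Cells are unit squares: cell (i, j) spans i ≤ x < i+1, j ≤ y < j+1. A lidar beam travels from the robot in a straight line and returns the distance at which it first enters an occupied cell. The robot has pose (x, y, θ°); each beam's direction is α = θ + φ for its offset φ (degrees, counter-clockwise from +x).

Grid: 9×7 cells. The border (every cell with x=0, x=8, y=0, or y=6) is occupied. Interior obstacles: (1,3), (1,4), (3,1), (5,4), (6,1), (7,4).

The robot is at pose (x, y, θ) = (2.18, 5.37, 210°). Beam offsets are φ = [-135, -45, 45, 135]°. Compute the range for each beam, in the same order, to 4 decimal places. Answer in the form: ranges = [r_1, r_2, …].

beam 1: φ=-135°, α=75°
  dir = (cos 75°, sin 75°) = (0.2588, 0.9659); from cell (2,5)
  next x-line at t=3.1682, next y-line at t=0.6522; Δt_x=3.8637, Δt_y=1.0353
    y: enter (2,6) at t=0.6522 ← occupied
  → r_1 = 0.6522
beam 2: φ=-45°, α=165°
  dir = (cos 165°, sin 165°) = (-0.9659, 0.2588); from cell (2,5)
  next x-line at t=0.1863, next y-line at t=2.4341; Δt_x=1.0353, Δt_y=3.8637
    x: enter (1,5) at t=0.1863
    x: enter (0,5) at t=1.2216 ← occupied
  → r_2 = 1.2216
beam 3: φ=45°, α=255°
  dir = (cos 255°, sin 255°) = (-0.2588, -0.9659); from cell (2,5)
  next x-line at t=0.6955, next y-line at t=0.3831; Δt_x=3.8637, Δt_y=1.0353
    y: enter (2,4) at t=0.3831
    x: enter (1,4) at t=0.6955 ← occupied
  → r_3 = 0.6955
beam 4: φ=135°, α=345°
  dir = (cos 345°, sin 345°) = (0.9659, -0.2588); from cell (2,5)
  next x-line at t=0.8489, next y-line at t=1.4296; Δt_x=1.0353, Δt_y=3.8637
    x: enter (3,5) at t=0.8489
    y: enter (3,4) at t=1.4296
    x: enter (4,4) at t=1.8842
    x: enter (5,4) at t=2.9195 ← occupied
  → r_4 = 2.9195

ranges = [0.6522, 1.2216, 0.6955, 2.9195]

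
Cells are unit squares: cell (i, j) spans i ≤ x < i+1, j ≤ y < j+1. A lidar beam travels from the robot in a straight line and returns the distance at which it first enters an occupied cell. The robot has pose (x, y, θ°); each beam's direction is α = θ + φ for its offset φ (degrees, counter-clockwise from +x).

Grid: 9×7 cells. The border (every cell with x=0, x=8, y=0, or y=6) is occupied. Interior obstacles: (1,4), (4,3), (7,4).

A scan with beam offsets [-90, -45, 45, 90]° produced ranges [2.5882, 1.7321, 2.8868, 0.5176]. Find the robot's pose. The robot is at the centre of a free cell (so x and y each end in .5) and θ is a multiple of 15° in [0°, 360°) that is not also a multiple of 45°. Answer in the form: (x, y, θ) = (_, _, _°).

Candidates: 32 free-cell centres × 16 headings = 512 poses. Raycast each; keep the one whose scan matches to 4 dp.
  (4.5, 5.5, 330°): beam 1 = 5.1962 ≠ 2.5882 ✗
  (2.5, 2.5, 15°): beam 1 = 1.5529 ≠ 2.5882 ✗
  (5.5, 5.5, 165°): beam 1 = 0.5176 ≠ 2.5882 ✗
  (1.5, 2.5, 30°): beam 1 = 1.7321 ≠ 2.5882 ✗
  (3.5, 1.5, 15°): beam 1 = 0.5176 ≠ 2.5882 ✗
  …
  (5.5, 3.5, 75°): r_1=2.5882, r_2=1.7321, r_3=2.8868, r_4=0.5176 — all match ✓
No second candidate reproduces the full scan.

(x, y, θ) = (5.5, 3.5, 75°)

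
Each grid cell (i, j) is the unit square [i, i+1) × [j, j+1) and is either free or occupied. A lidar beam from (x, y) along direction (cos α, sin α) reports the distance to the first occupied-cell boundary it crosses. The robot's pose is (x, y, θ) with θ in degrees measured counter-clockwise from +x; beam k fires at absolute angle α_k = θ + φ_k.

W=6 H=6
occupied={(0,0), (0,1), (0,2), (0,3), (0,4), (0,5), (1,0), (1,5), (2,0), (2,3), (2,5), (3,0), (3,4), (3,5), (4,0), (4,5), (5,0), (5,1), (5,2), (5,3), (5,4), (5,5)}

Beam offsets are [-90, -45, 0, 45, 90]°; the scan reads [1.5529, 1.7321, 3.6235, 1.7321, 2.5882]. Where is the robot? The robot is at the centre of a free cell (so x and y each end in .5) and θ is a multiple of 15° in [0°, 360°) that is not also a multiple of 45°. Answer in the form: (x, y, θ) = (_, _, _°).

Candidates: 14 free-cell centres × 16 headings = 224 poses. Raycast each; keep the one whose scan matches to 4 dp.
  (1.5, 1.5, 255°): beam 1 = 0.5176 ≠ 1.5529 ✗
  (4.5, 3.5, 150°): beam 1 = 1.0000 ≠ 1.5529 ✗
  (1.5, 4.5, 285°): beam 1 = 0.5176 ≠ 1.5529 ✗
  (2.5, 1.5, 285°): beam 2 = 0.5774 ≠ 1.7321 ✗
  (1.5, 2.5, 105°): beam 1 = 3.6235 ≠ 1.5529 ✗
  …
  (3.5, 1.5, 75°): r_1=1.5529, r_2=1.7321, r_3=3.6235, r_4=1.7321, r_5=2.5882 — all match ✓
Only this pose fits every beam.

(x, y, θ) = (3.5, 1.5, 75°)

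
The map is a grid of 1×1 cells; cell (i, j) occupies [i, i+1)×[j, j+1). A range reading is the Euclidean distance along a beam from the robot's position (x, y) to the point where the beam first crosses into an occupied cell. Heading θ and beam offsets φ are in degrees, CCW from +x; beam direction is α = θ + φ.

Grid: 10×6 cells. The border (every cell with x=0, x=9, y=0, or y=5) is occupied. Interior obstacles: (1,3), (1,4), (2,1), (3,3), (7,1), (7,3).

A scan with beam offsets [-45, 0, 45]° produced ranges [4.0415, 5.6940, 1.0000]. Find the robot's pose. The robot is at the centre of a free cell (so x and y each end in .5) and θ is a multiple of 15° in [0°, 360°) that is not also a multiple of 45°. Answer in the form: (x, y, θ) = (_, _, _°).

(x, y, θ) = (6.5, 1.5, 165°)

Candidates: 26 free-cell centres × 16 headings = 416 poses. Raycast each; keep the one whose scan matches to 4 dp.
  (7.5, 4.5, 240°): beam 1 = 3.6235 ≠ 4.0415 ✗
  (4.5, 2.5, 75°): beam 1 = 2.8868 ≠ 4.0415 ✗
  (3.5, 1.5, 210°): beam 1 = 0.5176 ≠ 4.0415 ✗
  (6.5, 3.5, 75°): beam 1 = 0.5774 ≠ 4.0415 ✗
  …
  (6.5, 1.5, 165°): r_1=4.0415, r_2=5.6940, r_3=1.0000 — all match ✓
Unique over the lattice → pose = (6.5, 1.5, 165°).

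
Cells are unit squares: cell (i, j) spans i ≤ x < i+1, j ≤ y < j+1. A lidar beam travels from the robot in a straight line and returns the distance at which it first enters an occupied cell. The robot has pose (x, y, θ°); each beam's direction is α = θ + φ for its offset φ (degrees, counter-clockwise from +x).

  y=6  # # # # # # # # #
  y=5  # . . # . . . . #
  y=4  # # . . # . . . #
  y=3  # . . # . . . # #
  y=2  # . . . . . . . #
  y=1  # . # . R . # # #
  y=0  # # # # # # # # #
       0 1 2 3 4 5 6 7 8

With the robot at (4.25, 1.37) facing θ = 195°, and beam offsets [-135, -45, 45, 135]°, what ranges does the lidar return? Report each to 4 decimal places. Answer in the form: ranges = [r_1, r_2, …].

beam 1: φ=-135°, α=60°
  cosα=0.5000 sinα=0.8660 | (4,1) | tMaxX 1.5000 tMaxY 0.7275 | tΔX 2.0000 tΔY 1.1547
    t=0.7275 [y] (4,2)
    t=1.5000 [x] (5,2)
    t=1.8822 [y] (5,3)
    t=3.0369 [y] (5,4)
    t=3.5000 [x] (6,4)
    t=4.1916 [y] (6,5)
    t=5.3463 [y] (6,6) — stop
  → r_1 = 5.3463
beam 2: φ=-45°, α=150°
  cosα=-0.8660 sinα=0.5000 | (4,1) | tMaxX 0.2887 tMaxY 1.2600 | tΔX 1.1547 tΔY 2.0000
    t=0.2887 [x] (3,1)
    t=1.2600 [y] (3,2)
    t=1.4434 [x] (2,2)
    t=2.5981 [x] (1,2)
    t=3.2600 [y] (1,3)
    t=3.7528 [x] (0,3) — stop
  → r_2 = 3.7528
beam 3: φ=45°, α=240°
  cosα=-0.5000 sinα=-0.8660 | (4,1) | tMaxX 0.5000 tMaxY 0.4272 | tΔX 2.0000 tΔY 1.1547
    t=0.4272 [y] (4,0) — stop
  → r_3 = 0.4272
beam 4: φ=135°, α=330°
  cosα=0.8660 sinα=-0.5000 | (4,1) | tMaxX 0.8660 tMaxY 0.7400 | tΔX 1.1547 tΔY 2.0000
    t=0.7400 [y] (4,0) — stop
  → r_4 = 0.7400

ranges = [5.3463, 3.7528, 0.4272, 0.7400]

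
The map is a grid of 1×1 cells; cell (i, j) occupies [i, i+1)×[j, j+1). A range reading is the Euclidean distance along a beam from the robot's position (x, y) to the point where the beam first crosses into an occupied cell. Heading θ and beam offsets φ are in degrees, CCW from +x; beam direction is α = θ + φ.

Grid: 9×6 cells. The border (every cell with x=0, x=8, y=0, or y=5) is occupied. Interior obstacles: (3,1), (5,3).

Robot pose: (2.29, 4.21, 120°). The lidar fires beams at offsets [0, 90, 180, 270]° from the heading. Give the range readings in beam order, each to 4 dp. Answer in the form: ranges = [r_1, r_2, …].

beam 1: φ=0°, α=120°
  direction (-0.5000, 0.8660); cell (2,4); t to first gridline: x 0.5800, y 0.9122 (then +2.0000 / +1.1547)
    (1,4) via x @ 0.5800
    (1,5) via y @ 0.9122  # hit
  → r_1 = 0.9122
beam 2: φ=90°, α=210°
  direction (-0.8660, -0.5000); cell (2,4); t to first gridline: x 0.3349, y 0.4200 (then +1.1547 / +2.0000)
    (1,4) via x @ 0.3349
    (1,3) via y @ 0.4200
    (0,3) via x @ 1.4896  # hit
  → r_2 = 1.4896
beam 3: φ=180°, α=300°
  direction (0.5000, -0.8660); cell (2,4); t to first gridline: x 1.4200, y 0.2425 (then +2.0000 / +1.1547)
    (2,3) via y @ 0.2425
    (2,2) via y @ 1.3972
    (3,2) via x @ 1.4200
    (3,1) via y @ 2.5519  # hit
  → r_3 = 2.5519
beam 4: φ=270°, α=30°
  direction (0.8660, 0.5000); cell (2,4); t to first gridline: x 0.8198, y 1.5800 (then +1.1547 / +2.0000)
    (3,4) via x @ 0.8198
    (3,5) via y @ 1.5800  # hit
  → r_4 = 1.5800

ranges = [0.9122, 1.4896, 2.5519, 1.5800]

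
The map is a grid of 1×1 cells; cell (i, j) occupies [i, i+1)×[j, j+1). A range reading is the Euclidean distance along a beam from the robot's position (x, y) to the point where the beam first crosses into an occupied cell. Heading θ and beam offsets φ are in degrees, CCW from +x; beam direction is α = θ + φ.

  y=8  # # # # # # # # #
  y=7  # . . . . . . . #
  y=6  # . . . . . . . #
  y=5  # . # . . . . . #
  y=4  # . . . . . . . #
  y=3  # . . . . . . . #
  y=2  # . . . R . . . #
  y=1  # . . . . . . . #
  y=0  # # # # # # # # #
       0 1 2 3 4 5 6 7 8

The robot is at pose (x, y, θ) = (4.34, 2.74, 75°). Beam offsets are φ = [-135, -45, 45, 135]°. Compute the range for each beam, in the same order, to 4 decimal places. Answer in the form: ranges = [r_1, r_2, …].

ranges = [2.0092, 4.2262, 2.6800, 3.4800]

beam 1: φ=-135°, α=300°
  dir = (cos 300°, sin 300°) = (0.5000, -0.8660); from cell (4,2)
  next x-line at t=1.3200, next y-line at t=0.8545; Δt_x=2.0000, Δt_y=1.1547
    y: enter (4,1) at t=0.8545
    x: enter (5,1) at t=1.3200
    y: enter (5,0) at t=2.0092 ← occupied
  → r_1 = 2.0092
beam 2: φ=-45°, α=30°
  dir = (cos 30°, sin 30°) = (0.8660, 0.5000); from cell (4,2)
  next x-line at t=0.7621, next y-line at t=0.5200; Δt_x=1.1547, Δt_y=2.0000
    y: enter (4,3) at t=0.5200
    x: enter (5,3) at t=0.7621
    x: enter (6,3) at t=1.9168
    y: enter (6,4) at t=2.5200
    x: enter (7,4) at t=3.0715
    x: enter (8,4) at t=4.2262 ← occupied
  → r_2 = 4.2262
beam 3: φ=45°, α=120°
  dir = (cos 120°, sin 120°) = (-0.5000, 0.8660); from cell (4,2)
  next x-line at t=0.6800, next y-line at t=0.3002; Δt_x=2.0000, Δt_y=1.1547
    y: enter (4,3) at t=0.3002
    x: enter (3,3) at t=0.6800
    y: enter (3,4) at t=1.4549
    y: enter (3,5) at t=2.6096
    x: enter (2,5) at t=2.6800 ← occupied
  → r_3 = 2.6800
beam 4: φ=135°, α=210°
  dir = (cos 210°, sin 210°) = (-0.8660, -0.5000); from cell (4,2)
  next x-line at t=0.3926, next y-line at t=1.4800; Δt_x=1.1547, Δt_y=2.0000
    x: enter (3,2) at t=0.3926
    y: enter (3,1) at t=1.4800
    x: enter (2,1) at t=1.5473
    x: enter (1,1) at t=2.7020
    y: enter (1,0) at t=3.4800 ← occupied
  → r_4 = 3.4800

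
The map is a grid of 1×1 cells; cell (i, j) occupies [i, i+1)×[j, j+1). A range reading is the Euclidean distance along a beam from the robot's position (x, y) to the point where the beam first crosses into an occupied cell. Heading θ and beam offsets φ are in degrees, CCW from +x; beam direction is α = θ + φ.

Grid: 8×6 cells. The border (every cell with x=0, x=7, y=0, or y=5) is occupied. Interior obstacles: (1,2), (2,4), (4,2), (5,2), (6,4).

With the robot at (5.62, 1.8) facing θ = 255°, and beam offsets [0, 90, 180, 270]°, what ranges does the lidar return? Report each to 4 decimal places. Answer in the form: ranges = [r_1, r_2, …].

ranges = [0.8282, 1.4287, 0.2071, 0.7727]

beam 1: φ=0°, α=255°
  cosα=-0.2588 sinα=-0.9659 | (5,1) | tMaxX 2.3955 tMaxY 0.8282 | tΔX 3.8637 tΔY 1.0353
    t=0.8282 [y] (5,0) — stop
  → r_1 = 0.8282
beam 2: φ=90°, α=345°
  cosα=0.9659 sinα=-0.2588 | (5,1) | tMaxX 0.3934 tMaxY 3.0910 | tΔX 1.0353 tΔY 3.8637
    t=0.3934 [x] (6,1)
    t=1.4287 [x] (7,1) — stop
  → r_2 = 1.4287
beam 3: φ=180°, α=75°
  cosα=0.2588 sinα=0.9659 | (5,1) | tMaxX 1.4682 tMaxY 0.2071 | tΔX 3.8637 tΔY 1.0353
    t=0.2071 [y] (5,2) — stop
  → r_3 = 0.2071
beam 4: φ=270°, α=165°
  cosα=-0.9659 sinα=0.2588 | (5,1) | tMaxX 0.6419 tMaxY 0.7727 | tΔX 1.0353 tΔY 3.8637
    t=0.6419 [x] (4,1)
    t=0.7727 [y] (4,2) — stop
  → r_4 = 0.7727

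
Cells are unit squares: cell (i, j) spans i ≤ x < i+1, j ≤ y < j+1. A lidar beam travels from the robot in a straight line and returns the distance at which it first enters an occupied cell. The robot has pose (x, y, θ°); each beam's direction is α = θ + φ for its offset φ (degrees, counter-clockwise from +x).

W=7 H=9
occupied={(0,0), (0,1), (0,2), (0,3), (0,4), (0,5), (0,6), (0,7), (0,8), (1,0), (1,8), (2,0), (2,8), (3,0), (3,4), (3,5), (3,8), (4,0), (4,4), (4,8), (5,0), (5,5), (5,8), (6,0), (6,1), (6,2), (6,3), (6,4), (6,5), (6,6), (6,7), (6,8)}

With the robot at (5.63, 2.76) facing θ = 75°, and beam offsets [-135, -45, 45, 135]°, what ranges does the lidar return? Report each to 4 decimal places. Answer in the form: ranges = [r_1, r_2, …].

beam 1: φ=-135°, α=300°
  cosα=0.5000 sinα=-0.8660 | (5,2) | tMaxX 0.7400 tMaxY 0.8776 | tΔX 2.0000 tΔY 1.1547
    t=0.7400 [x] (6,2) — stop
  → r_1 = 0.7400
beam 2: φ=-45°, α=30°
  cosα=0.8660 sinα=0.5000 | (5,2) | tMaxX 0.4272 tMaxY 0.4800 | tΔX 1.1547 tΔY 2.0000
    t=0.4272 [x] (6,2) — stop
  → r_2 = 0.4272
beam 3: φ=45°, α=120°
  cosα=-0.5000 sinα=0.8660 | (5,2) | tMaxX 1.2600 tMaxY 0.2771 | tΔX 2.0000 tΔY 1.1547
    t=0.2771 [y] (5,3)
    t=1.2600 [x] (4,3)
    t=1.4318 [y] (4,4) — stop
  → r_3 = 1.4318
beam 4: φ=135°, α=210°
  cosα=-0.8660 sinα=-0.5000 | (5,2) | tMaxX 0.7275 tMaxY 1.5200 | tΔX 1.1547 tΔY 2.0000
    t=0.7275 [x] (4,2)
    t=1.5200 [y] (4,1)
    t=1.8822 [x] (3,1)
    t=3.0369 [x] (2,1)
    t=3.5200 [y] (2,0) — stop
  → r_4 = 3.5200

ranges = [0.7400, 0.4272, 1.4318, 3.5200]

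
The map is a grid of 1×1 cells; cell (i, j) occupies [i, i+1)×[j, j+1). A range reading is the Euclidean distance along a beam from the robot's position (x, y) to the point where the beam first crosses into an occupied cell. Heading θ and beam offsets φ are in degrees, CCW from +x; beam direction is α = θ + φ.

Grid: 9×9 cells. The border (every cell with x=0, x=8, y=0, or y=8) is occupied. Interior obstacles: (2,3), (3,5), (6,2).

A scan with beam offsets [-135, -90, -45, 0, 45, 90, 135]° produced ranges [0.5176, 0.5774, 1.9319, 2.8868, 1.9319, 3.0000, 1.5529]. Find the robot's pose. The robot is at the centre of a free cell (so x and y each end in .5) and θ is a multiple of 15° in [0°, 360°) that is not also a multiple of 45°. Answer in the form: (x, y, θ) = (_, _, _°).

(x, y, θ) = (1.5, 6.5, 300°)

The pose lattice has 46·16 = 736 candidates. Test each by forward raycasting.
  (6.5, 7.5, 60°): beam 1 = 5.7956 ≠ 0.5176 ✗
  (6.5, 5.5, 165°): beam 1 = 1.7321 ≠ 0.5176 ✗
  (1.5, 7.5, 120°): beam 1 = 6.7293 ≠ 0.5176 ✗
  (4.5, 6.5, 210°): beam 1 = 1.5529 ≠ 0.5176 ✗
  (5.5, 3.5, 195°): beam 1 = 5.0000 ≠ 0.5176 ✗
  …
  (1.5, 6.5, 300°): r_1=0.5176, r_2=0.5774, r_3=1.9319, r_4=2.8868, r_5=1.9319, r_6=3.0000, r_7=1.5529 — all match ✓
Only this pose fits every beam.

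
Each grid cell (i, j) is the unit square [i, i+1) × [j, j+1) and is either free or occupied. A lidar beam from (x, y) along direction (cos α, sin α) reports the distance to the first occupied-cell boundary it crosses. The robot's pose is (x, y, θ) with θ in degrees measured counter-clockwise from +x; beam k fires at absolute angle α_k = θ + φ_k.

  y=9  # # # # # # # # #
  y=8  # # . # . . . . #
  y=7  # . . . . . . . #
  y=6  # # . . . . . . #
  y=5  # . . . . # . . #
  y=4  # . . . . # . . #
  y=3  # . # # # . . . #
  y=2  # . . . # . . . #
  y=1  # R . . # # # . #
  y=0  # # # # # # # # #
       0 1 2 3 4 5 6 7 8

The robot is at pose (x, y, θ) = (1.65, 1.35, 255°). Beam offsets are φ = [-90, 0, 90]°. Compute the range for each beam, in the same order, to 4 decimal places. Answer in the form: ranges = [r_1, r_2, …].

beam 1: φ=-90°, α=165°
  d=(-0.9659,0.2588)  start (1,1)  tX=0.6729 tY=2.5114  stride 1/|dx|=1.0353 1/|dy|=3.8637
    cross x-line → (0,1), t=0.6729 (wall)
  → r_1 = 0.6729
beam 2: φ=0°, α=255°
  d=(-0.2588,-0.9659)  start (1,1)  tX=2.5114 tY=0.3623  stride 1/|dx|=3.8637 1/|dy|=1.0353
    cross y-line → (1,0), t=0.3623 (wall)
  → r_2 = 0.3623
beam 3: φ=90°, α=345°
  d=(0.9659,-0.2588)  start (1,1)  tX=0.3623 tY=1.3523  stride 1/|dx|=1.0353 1/|dy|=3.8637
    cross x-line → (2,1), t=0.3623
    cross y-line → (2,0), t=1.3523 (wall)
  → r_3 = 1.3523

ranges = [0.6729, 0.3623, 1.3523]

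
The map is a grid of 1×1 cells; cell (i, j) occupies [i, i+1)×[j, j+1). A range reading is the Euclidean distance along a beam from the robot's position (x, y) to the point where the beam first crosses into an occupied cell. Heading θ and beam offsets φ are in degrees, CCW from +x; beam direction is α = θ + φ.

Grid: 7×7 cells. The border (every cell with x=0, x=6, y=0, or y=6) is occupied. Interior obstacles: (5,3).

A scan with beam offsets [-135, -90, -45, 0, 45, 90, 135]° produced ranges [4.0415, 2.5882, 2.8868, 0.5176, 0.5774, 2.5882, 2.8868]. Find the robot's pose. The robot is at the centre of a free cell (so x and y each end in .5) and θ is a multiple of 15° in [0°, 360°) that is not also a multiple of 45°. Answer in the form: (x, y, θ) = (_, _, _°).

(x, y, θ) = (4.5, 3.5, 345°)

Candidates: 24 free-cell centres × 16 headings = 384 poses. Raycast each; keep the one whose scan matches to 4 dp.
  (2.5, 4.5, 30°): beam 1 = 3.6235 ≠ 4.0415 ✗
  (3.5, 4.5, 60°): beam 1 = 3.6235 ≠ 4.0415 ✗
  (2.5, 4.5, 150°): beam 1 = 3.6235 ≠ 4.0415 ✗
  (3.5, 3.5, 345°): beam 1 = 2.8868 ≠ 4.0415 ✗
  (2.5, 3.5, 300°): beam 1 = 1.5529 ≠ 4.0415 ✗
  …
  (4.5, 3.5, 345°): r_1=4.0415, r_2=2.5882, r_3=2.8868, r_4=0.5176, r_5=0.5774, r_6=2.5882, r_7=2.8868 — all match ✓
No second candidate reproduces the full scan.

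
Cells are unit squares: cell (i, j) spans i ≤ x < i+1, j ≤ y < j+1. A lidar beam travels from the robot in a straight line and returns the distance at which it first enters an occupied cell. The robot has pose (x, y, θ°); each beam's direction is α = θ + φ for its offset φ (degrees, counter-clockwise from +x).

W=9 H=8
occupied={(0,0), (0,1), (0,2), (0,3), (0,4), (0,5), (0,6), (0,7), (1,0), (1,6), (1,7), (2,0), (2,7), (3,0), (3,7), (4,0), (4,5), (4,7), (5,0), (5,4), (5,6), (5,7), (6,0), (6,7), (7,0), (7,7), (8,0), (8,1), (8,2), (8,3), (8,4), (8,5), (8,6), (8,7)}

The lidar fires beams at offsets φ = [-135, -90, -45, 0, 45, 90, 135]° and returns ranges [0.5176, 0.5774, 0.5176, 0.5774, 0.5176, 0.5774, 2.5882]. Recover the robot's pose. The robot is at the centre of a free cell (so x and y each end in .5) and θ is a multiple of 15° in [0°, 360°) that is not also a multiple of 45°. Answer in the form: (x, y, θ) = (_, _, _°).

(x, y, θ) = (5.5, 5.5, 210°)

Enumerate (i+0.5, j+0.5, θ) over the 38 free cells and 16 admissible headings. For each, cast all 7 beams and compare to the given ranges.
  (5.5, 1.5, 240°): beam 1 = 3.6235 ≠ 0.5176 ✗
  (1.5, 3.5, 75°): beam 1 = 2.8868 ≠ 0.5176 ✗
  (6.5, 4.5, 120°): beam 1 = 1.5529 ≠ 0.5176 ✗
  (5.5, 3.5, 165°): beam 1 = 2.8868 ≠ 0.5176 ✗
  …
  (5.5, 5.5, 210°): r_1=0.5176, r_2=0.5774, r_3=0.5176, r_4=0.5774, r_5=0.5176, r_6=0.5774, r_7=2.5882 — all match ✓
Unique over the lattice → pose = (5.5, 5.5, 210°).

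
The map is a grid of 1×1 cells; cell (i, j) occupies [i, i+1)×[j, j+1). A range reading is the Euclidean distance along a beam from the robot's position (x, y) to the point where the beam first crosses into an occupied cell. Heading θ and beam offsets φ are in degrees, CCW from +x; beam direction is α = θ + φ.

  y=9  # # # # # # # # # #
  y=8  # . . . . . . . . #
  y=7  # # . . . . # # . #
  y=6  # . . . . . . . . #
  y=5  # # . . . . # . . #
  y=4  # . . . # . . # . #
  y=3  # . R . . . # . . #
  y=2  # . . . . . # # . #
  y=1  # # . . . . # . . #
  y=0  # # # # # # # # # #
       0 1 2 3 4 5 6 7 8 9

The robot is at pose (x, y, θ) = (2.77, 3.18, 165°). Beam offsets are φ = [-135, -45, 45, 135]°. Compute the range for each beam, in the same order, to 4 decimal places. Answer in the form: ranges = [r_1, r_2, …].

ranges = [1.6400, 2.1016, 2.0438, 2.5172]

beam 1: φ=-135°, α=30°
  direction (0.8660, 0.5000); cell (2,3); t to first gridline: x 0.2656, y 1.6400 (then +1.1547 / +2.0000)
    (3,3) via x @ 0.2656
    (4,3) via x @ 1.4203
    (4,4) via y @ 1.6400  # hit
  → r_1 = 1.6400
beam 2: φ=-45°, α=120°
  direction (-0.5000, 0.8660); cell (2,3); t to first gridline: x 1.5400, y 0.9469 (then +2.0000 / +1.1547)
    (2,4) via y @ 0.9469
    (1,4) via x @ 1.5400
    (1,5) via y @ 2.1016  # hit
  → r_2 = 2.1016
beam 3: φ=45°, α=210°
  direction (-0.8660, -0.5000); cell (2,3); t to first gridline: x 0.8891, y 0.3600 (then +1.1547 / +2.0000)
    (2,2) via y @ 0.3600
    (1,2) via x @ 0.8891
    (0,2) via x @ 2.0438  # hit
  → r_3 = 2.0438
beam 4: φ=135°, α=300°
  direction (0.5000, -0.8660); cell (2,3); t to first gridline: x 0.4600, y 0.2078 (then +2.0000 / +1.1547)
    (2,2) via y @ 0.2078
    (3,2) via x @ 0.4600
    (3,1) via y @ 1.3625
    (4,1) via x @ 2.4600
    (4,0) via y @ 2.5172  # hit
  → r_4 = 2.5172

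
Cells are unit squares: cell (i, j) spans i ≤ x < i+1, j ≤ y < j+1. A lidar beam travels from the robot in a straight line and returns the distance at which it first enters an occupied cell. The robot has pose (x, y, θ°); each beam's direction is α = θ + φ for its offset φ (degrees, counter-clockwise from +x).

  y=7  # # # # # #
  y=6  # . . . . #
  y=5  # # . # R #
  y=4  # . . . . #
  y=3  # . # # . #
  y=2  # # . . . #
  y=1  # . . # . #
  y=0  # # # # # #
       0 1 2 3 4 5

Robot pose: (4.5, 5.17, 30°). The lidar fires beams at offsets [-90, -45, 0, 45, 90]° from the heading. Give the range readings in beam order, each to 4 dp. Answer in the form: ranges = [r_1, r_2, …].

beam 1: φ=-90°, α=300°
  direction (0.5000, -0.8660); cell (4,5); t to first gridline: x 1.0000, y 0.1963 (then +2.0000 / +1.1547)
    (4,4) via y @ 0.1963
    (5,4) via x @ 1.0000  # hit
  → r_1 = 1.0000
beam 2: φ=-45°, α=345°
  direction (0.9659, -0.2588); cell (4,5); t to first gridline: x 0.5176, y 0.6568 (then +1.0353 / +3.8637)
    (5,5) via x @ 0.5176  # hit
  → r_2 = 0.5176
beam 3: φ=0°, α=30°
  direction (0.8660, 0.5000); cell (4,5); t to first gridline: x 0.5774, y 1.6600 (then +1.1547 / +2.0000)
    (5,5) via x @ 0.5774  # hit
  → r_3 = 0.5774
beam 4: φ=45°, α=75°
  direction (0.2588, 0.9659); cell (4,5); t to first gridline: x 1.9319, y 0.8593 (then +3.8637 / +1.0353)
    (4,6) via y @ 0.8593
    (4,7) via y @ 1.8946  # hit
  → r_4 = 1.8946
beam 5: φ=90°, α=120°
  direction (-0.5000, 0.8660); cell (4,5); t to first gridline: x 1.0000, y 0.9584 (then +2.0000 / +1.1547)
    (4,6) via y @ 0.9584
    (3,6) via x @ 1.0000
    (3,7) via y @ 2.1131  # hit
  → r_5 = 2.1131

ranges = [1.0000, 0.5176, 0.5774, 1.8946, 2.1131]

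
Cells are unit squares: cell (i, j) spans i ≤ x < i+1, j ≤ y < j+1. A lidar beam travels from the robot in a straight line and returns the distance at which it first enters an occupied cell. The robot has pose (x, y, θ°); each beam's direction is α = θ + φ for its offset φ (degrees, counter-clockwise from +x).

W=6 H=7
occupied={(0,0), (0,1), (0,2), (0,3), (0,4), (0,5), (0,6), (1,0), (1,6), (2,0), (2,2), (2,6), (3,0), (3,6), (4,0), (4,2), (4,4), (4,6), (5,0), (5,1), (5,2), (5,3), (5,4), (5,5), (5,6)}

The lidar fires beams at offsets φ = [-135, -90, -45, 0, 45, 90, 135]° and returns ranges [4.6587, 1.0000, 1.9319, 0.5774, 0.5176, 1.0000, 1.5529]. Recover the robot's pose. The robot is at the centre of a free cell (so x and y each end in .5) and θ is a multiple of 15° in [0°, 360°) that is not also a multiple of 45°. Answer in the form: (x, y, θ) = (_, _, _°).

(x, y, θ) = (3.5, 1.5, 240°)

The pose lattice has 17·16 = 272 candidates. Test each by forward raycasting.
  (4.5, 3.5, 210°): beam 1 = 0.5176 ≠ 4.6587 ✗
  (2.5, 3.5, 30°): beam 1 = 0.5176 ≠ 4.6587 ✗
  (4.5, 5.5, 330°): beam 1 = 3.6235 ≠ 4.6587 ✗
  (4.5, 3.5, 300°): beam 1 = 3.6235 ≠ 4.6587 ✗
  (3.5, 2.5, 15°): beam 1 = 1.7321 ≠ 4.6587 ✗
  …
  (3.5, 1.5, 240°): r_1=4.6587, r_2=1.0000, r_3=1.9319, r_4=0.5774, r_5=0.5176, r_6=1.0000, r_7=1.5529 — all match ✓
Only this pose fits every beam.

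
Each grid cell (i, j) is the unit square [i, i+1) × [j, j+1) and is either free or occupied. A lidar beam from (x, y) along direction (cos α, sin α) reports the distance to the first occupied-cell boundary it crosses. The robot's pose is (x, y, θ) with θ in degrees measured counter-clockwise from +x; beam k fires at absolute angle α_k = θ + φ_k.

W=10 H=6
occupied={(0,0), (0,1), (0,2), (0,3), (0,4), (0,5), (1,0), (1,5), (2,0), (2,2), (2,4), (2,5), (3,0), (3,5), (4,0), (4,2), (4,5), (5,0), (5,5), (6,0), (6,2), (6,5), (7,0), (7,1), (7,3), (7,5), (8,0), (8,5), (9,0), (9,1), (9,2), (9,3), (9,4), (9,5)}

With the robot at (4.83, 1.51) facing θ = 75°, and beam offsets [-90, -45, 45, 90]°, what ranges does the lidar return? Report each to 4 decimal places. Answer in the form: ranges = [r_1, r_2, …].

beam 1: φ=-90°, α=345°
  cosα=0.9659 sinα=-0.2588 | (4,1) | tMaxX 0.1760 tMaxY 1.9705 | tΔX 1.0353 tΔY 3.8637
    t=0.1760 [x] (5,1)
    t=1.2113 [x] (6,1)
    t=1.9705 [y] (6,0) — stop
  → r_1 = 1.9705
beam 2: φ=-45°, α=30°
  cosα=0.8660 sinα=0.5000 | (4,1) | tMaxX 0.1963 tMaxY 0.9800 | tΔX 1.1547 tΔY 2.0000
    t=0.1963 [x] (5,1)
    t=0.9800 [y] (5,2)
    t=1.3510 [x] (6,2) — stop
  → r_2 = 1.3510
beam 3: φ=45°, α=120°
  cosα=-0.5000 sinα=0.8660 | (4,1) | tMaxX 1.6600 tMaxY 0.5658 | tΔX 2.0000 tΔY 1.1547
    t=0.5658 [y] (4,2) — stop
  → r_3 = 0.5658
beam 4: φ=90°, α=165°
  cosα=-0.9659 sinα=0.2588 | (4,1) | tMaxX 0.8593 tMaxY 1.8932 | tΔX 1.0353 tΔY 3.8637
    t=0.8593 [x] (3,1)
    t=1.8932 [y] (3,2)
    t=1.8946 [x] (2,2) — stop
  → r_4 = 1.8946

ranges = [1.9705, 1.3510, 0.5658, 1.8946]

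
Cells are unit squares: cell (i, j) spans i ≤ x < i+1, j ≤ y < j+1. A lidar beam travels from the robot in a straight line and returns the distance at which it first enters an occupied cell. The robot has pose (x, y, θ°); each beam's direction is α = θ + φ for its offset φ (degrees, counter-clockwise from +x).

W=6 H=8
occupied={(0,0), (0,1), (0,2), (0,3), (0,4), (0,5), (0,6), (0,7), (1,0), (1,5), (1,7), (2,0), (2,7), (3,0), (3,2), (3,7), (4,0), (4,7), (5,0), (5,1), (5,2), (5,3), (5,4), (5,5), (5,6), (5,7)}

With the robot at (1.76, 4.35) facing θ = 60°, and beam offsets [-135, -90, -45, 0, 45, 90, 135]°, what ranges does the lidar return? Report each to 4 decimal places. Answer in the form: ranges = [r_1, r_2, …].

beam 1: φ=-135°, α=285°
  cosα=0.2588 sinα=-0.9659 | (1,4) | tMaxX 0.9273 tMaxY 0.3623 | tΔX 3.8637 tΔY 1.0353
    t=0.3623 [y] (1,3)
    t=0.9273 [x] (2,3)
    t=1.3976 [y] (2,2)
    t=2.4329 [y] (2,1)
    t=3.4682 [y] (2,0) — stop
  → r_1 = 3.4682
beam 2: φ=-90°, α=330°
  cosα=0.8660 sinα=-0.5000 | (1,4) | tMaxX 0.2771 tMaxY 0.7000 | tΔX 1.1547 tΔY 2.0000
    t=0.2771 [x] (2,4)
    t=0.7000 [y] (2,3)
    t=1.4318 [x] (3,3)
    t=2.5865 [x] (4,3)
    t=2.7000 [y] (4,2)
    t=3.7412 [x] (5,2) — stop
  → r_2 = 3.7412
beam 3: φ=-45°, α=15°
  cosα=0.9659 sinα=0.2588 | (1,4) | tMaxX 0.2485 tMaxY 2.5114 | tΔX 1.0353 tΔY 3.8637
    t=0.2485 [x] (2,4)
    t=1.2837 [x] (3,4)
    t=2.3190 [x] (4,4)
    t=2.5114 [y] (4,5)
    t=3.3543 [x] (5,5) — stop
  → r_3 = 3.3543
beam 4: φ=0°, α=60°
  cosα=0.5000 sinα=0.8660 | (1,4) | tMaxX 0.4800 tMaxY 0.7506 | tΔX 2.0000 tΔY 1.1547
    t=0.4800 [x] (2,4)
    t=0.7506 [y] (2,5)
    t=1.9053 [y] (2,6)
    t=2.4800 [x] (3,6)
    t=3.0600 [y] (3,7) — stop
  → r_4 = 3.0600
beam 5: φ=45°, α=105°
  cosα=-0.2588 sinα=0.9659 | (1,4) | tMaxX 2.9364 tMaxY 0.6729 | tΔX 3.8637 tΔY 1.0353
    t=0.6729 [y] (1,5) — stop
  → r_5 = 0.6729
beam 6: φ=90°, α=150°
  cosα=-0.8660 sinα=0.5000 | (1,4) | tMaxX 0.8776 tMaxY 1.3000 | tΔX 1.1547 tΔY 2.0000
    t=0.8776 [x] (0,4) — stop
  → r_6 = 0.8776
beam 7: φ=135°, α=195°
  cosα=-0.9659 sinα=-0.2588 | (1,4) | tMaxX 0.7868 tMaxY 1.3523 | tΔX 1.0353 tΔY 3.8637
    t=0.7868 [x] (0,4) — stop
  → r_7 = 0.7868

ranges = [3.4682, 3.7412, 3.3543, 3.0600, 0.6729, 0.8776, 0.7868]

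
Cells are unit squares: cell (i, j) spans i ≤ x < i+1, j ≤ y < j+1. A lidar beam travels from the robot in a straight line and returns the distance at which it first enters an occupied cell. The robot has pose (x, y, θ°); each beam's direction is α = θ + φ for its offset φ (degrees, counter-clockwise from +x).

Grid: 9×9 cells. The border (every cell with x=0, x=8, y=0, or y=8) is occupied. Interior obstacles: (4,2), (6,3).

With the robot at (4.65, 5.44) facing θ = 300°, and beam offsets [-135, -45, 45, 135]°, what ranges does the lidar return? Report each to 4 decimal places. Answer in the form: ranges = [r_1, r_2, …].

ranges = [3.7788, 4.5966, 3.4682, 2.6503]

beam 1: φ=-135°, α=165°
  d=(-0.9659,0.2588)  start (4,5)  tX=0.6729 tY=2.1637  stride 1/|dx|=1.0353 1/|dy|=3.8637
    cross x-line → (3,5), t=0.6729
    cross x-line → (2,5), t=1.7082
    cross y-line → (2,6), t=2.1637
    cross x-line → (1,6), t=2.7435
    cross x-line → (0,6), t=3.7788 (wall)
  → r_1 = 3.7788
beam 2: φ=-45°, α=255°
  d=(-0.2588,-0.9659)  start (4,5)  tX=2.5114 tY=0.4555  stride 1/|dx|=3.8637 1/|dy|=1.0353
    cross y-line → (4,4), t=0.4555
    cross y-line → (4,3), t=1.4908
    cross x-line → (3,3), t=2.5114
    cross y-line → (3,2), t=2.5261
    cross y-line → (3,1), t=3.5614
    cross y-line → (3,0), t=4.5966 (wall)
  → r_2 = 4.5966
beam 3: φ=45°, α=345°
  d=(0.9659,-0.2588)  start (4,5)  tX=0.3623 tY=1.7000  stride 1/|dx|=1.0353 1/|dy|=3.8637
    cross x-line → (5,5), t=0.3623
    cross x-line → (6,5), t=1.3976
    cross y-line → (6,4), t=1.7000
    cross x-line → (7,4), t=2.4329
    cross x-line → (8,4), t=3.4682 (wall)
  → r_3 = 3.4682
beam 4: φ=135°, α=75°
  d=(0.2588,0.9659)  start (4,5)  tX=1.3523 tY=0.5798  stride 1/|dx|=3.8637 1/|dy|=1.0353
    cross y-line → (4,6), t=0.5798
    cross x-line → (5,6), t=1.3523
    cross y-line → (5,7), t=1.6150
    cross y-line → (5,8), t=2.6503 (wall)
  → r_4 = 2.6503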